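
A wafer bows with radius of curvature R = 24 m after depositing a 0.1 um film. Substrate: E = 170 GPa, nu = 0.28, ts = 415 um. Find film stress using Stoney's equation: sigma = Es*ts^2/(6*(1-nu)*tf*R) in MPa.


Step 1: Compute numerator: Es * ts^2 = 170 * 415^2 = 29278250 (GPa*um^2)
Step 2: Compute denominator (R in um): 6*(1-nu)*tf*R = 6*0.72*0.1*24e6 = 10368000.0 (um^2)
Step 3: sigma (GPa) = 29278250 / 10368000.0 = 2.823905e+00 GPa
Step 4: Convert to MPa (x1000): sigma = 2823.9 MPa


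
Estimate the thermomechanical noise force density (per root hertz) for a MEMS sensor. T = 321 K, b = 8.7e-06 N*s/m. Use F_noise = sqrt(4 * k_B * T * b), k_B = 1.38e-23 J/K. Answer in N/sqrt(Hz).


Step 1: Compute 4 * k_B * T * b
= 4 * 1.38e-23 * 321 * 8.7e-06
= 1.5416e-25 N^2/Hz
Step 2: F_noise = sqrt(1.5416e-25)
F_noise = 3.93e-13 N/sqrt(Hz)


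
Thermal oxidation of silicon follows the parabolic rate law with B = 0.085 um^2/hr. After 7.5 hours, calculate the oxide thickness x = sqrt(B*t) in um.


Step 1: Compute B*t = 0.085 * 7.5 = 0.6375
Step 2: x = sqrt(0.6375)
x = 0.798 um


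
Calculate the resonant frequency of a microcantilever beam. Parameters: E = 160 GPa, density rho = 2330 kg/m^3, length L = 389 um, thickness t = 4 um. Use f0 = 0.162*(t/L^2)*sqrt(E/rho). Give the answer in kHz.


Step 1: Convert units to SI.
t_SI = 4e-6 m, L_SI = 389e-6 m
Step 2: Calculate sqrt(E/rho).
sqrt(160e9 / 2330) = 8286.71 m/s
Step 3: Compute f0.
f0 = 0.162 * 4e-6 / (389e-6)^2 * 8286.71 = 35486.1 Hz = 35.49 kHz


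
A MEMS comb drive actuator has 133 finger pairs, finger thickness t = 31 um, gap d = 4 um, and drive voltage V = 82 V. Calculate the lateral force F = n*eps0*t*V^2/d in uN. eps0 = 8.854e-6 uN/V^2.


Step 1: Parameters: n=133, eps0=8.854e-6 uN/V^2, t=31 um, V=82 V, d=4 um
Step 2: V^2 = 6724
Step 3: F = 133 * 8.854e-6 * 31 * 6724 / 4
F = 61.365 uN


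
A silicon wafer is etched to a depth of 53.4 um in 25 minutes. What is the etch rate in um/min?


Step 1: Etch rate = depth / time
Step 2: rate = 53.4 / 25
rate = 2.136 um/min


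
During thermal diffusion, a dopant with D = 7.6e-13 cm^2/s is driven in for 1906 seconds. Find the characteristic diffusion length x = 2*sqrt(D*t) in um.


Step 1: Compute D*t = 7.6e-13 * 1906 = 1.44856e-09 cm^2
Step 2: sqrt(D*t) = 3.806e-05 cm
Step 3: x = 2 * 3.806e-05 cm = 7.612e-05 cm
Step 4: Convert to um (1 cm = 1e4 um): x = 0.761 um


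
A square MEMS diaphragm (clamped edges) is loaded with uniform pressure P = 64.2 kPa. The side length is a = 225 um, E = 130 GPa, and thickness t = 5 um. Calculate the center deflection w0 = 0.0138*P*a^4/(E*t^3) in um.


Step 1: Convert pressure to compatible units (E is in GPa, so P in GPa).
P = 64.2 kPa = 64.2e-6 GPa
Step 2: Compute numerator: 0.0138 * P * a^4.
a^4 = 225^4 = 2562890625
numerator = 0.0138 * 64.2e-6 * 2562890625 = 2.27062e+03
Step 3: Compute denominator: E * t^3 = 130 * 5^3 = 16250
Step 4: w0 = numerator / denominator = 2.27062e+03 / 16250 = 0.1397 um


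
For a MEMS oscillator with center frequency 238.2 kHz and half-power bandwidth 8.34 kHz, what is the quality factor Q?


Step 1: Q = f0 / bandwidth
Step 2: Q = 238.2 / 8.34
Q = 28.6


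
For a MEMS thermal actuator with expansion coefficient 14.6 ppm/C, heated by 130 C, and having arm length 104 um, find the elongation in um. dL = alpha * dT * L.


Step 1: Convert CTE: alpha = 14.6 ppm/C = 14.6e-6 /C
Step 2: dL = 14.6e-6 * 130 * 104
dL = 0.1974 um


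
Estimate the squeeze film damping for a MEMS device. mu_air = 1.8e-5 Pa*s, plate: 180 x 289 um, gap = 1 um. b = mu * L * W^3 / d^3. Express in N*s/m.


Step 1: Convert to SI.
L = 180e-6 m, W = 289e-6 m, d = 1e-6 m
Step 2: W^3 = (289e-6)^3 = 2.41e-11 m^3
Step 3: d^3 = (1e-6)^3 = 1.00e-18 m^3
Step 4: b = 1.8e-5 * 180e-6 * 2.41e-11 / 1.00e-18
b = 7.82e-02 N*s/m


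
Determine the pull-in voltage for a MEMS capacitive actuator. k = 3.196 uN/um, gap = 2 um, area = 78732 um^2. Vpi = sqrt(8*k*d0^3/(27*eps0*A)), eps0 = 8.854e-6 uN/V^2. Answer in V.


Step 1: Compute numerator: 8 * k * d0^3 = 8 * 3.196 * 2^3 = 204.544
Step 2: Compute denominator: 27 * eps0 * A = 27 * 8.854e-6 * 78732 = 18.821514
Step 3: Vpi = sqrt(204.544 / 18.821514)
Vpi = 3.3 V


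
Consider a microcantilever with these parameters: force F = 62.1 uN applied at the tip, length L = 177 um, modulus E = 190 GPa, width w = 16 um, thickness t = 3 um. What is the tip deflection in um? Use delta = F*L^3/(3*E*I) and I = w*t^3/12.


Step 1: Calculate the second moment of area.
I = w * t^3 / 12 = 16 * 3^3 / 12 = 36.0 um^4
Step 2: Convert E to consistent units (1 GPa = 1000 uN/um^2).
E = 190 GPa = 190000 uN/um^2
Step 3: Calculate tip deflection.
delta = F * L^3 / (3 * E * I)
delta = 62.1 * 177^3 / (3 * 190000 * 36.0)
delta = 16.7816 um


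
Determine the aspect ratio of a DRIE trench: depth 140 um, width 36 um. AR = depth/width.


Step 1: AR = depth / width
Step 2: AR = 140 / 36
AR = 3.9


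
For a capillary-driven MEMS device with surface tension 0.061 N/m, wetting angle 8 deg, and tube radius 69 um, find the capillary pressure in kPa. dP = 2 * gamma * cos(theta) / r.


Step 1: cos(8 deg) = 0.9903
Step 2: Convert r to m: r = 69e-6 m
Step 3: dP = 2 * 0.061 * 0.9903 / 69e-6 = 1751.0 Pa
Step 4: Convert Pa to kPa (divide by 1000).
dP = 1.75 kPa


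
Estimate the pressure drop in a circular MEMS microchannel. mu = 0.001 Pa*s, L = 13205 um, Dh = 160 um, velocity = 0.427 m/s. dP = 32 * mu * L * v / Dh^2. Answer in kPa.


Step 1: Convert to SI: L = 13205e-6 m, Dh = 160e-6 m
Step 2: dP = 32 * 0.001 * 13205e-6 * 0.427 / (160e-6)^2
Step 3: dP = 7048.17 Pa
Step 4: Convert to kPa: dP = 7.05 kPa


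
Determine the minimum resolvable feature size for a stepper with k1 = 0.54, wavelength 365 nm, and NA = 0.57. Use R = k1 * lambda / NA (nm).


Step 1: Identify values: k1 = 0.54, lambda = 365 nm, NA = 0.57
Step 2: R = k1 * lambda / NA
R = 0.54 * 365 / 0.57
R = 345.8 nm


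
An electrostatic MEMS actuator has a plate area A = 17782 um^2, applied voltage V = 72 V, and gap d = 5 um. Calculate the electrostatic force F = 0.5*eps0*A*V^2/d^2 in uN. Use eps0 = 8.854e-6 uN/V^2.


Step 1: Identify parameters.
eps0 = 8.854e-6 uN/V^2, A = 17782 um^2, V = 72 V, d = 5 um
Step 2: Compute V^2 = 72^2 = 5184
Step 3: Compute d^2 = 5^2 = 25
Step 4: F = 0.5 * 8.854e-6 * 17782 * 5184 / 25
F = 16.324 uN


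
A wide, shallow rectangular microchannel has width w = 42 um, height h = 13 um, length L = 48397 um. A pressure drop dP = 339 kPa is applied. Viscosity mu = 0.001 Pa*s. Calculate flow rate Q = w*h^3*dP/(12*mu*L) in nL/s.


Step 1: Convert all dimensions to SI (meters).
w = 42e-6 m, h = 13e-6 m, L = 48397e-6 m, dP = 339e3 Pa
Step 2: Q = w * h^3 * dP / (12 * mu * L)
Q = 42e-6 * (13e-6)^3 * 339e3 / (12 * 0.001 * 48397e-6) = 5.386161e-11 m^3/s
Step 3: Convert Q from m^3/s to nL/s (1 m^3 = 1e12 nL, so multiply by 1e12).
Q = 53.862 nL/s


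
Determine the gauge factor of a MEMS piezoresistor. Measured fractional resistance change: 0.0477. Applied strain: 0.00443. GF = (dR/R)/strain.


Step 1: Identify values.
dR/R = 0.0477, strain = 0.00443
Step 2: GF = (dR/R) / strain = 0.0477 / 0.00443
GF = 10.8


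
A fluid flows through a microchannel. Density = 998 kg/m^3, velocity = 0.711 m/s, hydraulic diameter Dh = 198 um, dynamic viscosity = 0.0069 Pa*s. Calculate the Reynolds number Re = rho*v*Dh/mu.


Step 1: Convert Dh to meters: Dh = 198e-6 m
Step 2: Re = rho * v * Dh / mu
Re = 998 * 0.711 * 198e-6 / 0.0069
Re = 20.362


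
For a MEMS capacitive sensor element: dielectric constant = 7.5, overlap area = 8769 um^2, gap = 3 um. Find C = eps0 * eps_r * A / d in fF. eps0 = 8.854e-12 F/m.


Step 1: Convert area to m^2: A = 8769e-12 m^2
Step 2: Convert gap to m: d = 3e-6 m
Step 3: C = eps0 * eps_r * A / d
C = 8.854e-12 * 7.5 * 8769e-12 / 3e-6
Step 4: Convert to fF (multiply by 1e15).
C = 194.1 fF


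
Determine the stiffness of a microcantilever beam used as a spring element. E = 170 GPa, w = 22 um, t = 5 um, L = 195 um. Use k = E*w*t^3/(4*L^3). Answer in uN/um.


Step 1: Convert E to consistent units (1 GPa = 1000 uN/um^2).
E = 170 GPa = 170000 uN/um^2
Step 2: Compute t^3 = 5^3 = 125
Step 3: Compute L^3 = 195^3 = 7414875
Step 4: k = 170000 * 22 * 125 / (4 * 7414875)
k = 15.7622 uN/um


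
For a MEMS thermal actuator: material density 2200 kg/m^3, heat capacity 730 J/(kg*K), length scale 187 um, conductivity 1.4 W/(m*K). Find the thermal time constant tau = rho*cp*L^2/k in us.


Step 1: Convert L to m: L = 187e-6 m
Step 2: L^2 = (187e-6)^2 = 3.4969e-08 m^2
Step 3: tau = 2200 * 730 * 3.4969e-08 / 1.4 = 4.011443857e-02 s
Step 4: Convert to microseconds (multiply by 1e6).
tau = 40114.439 us


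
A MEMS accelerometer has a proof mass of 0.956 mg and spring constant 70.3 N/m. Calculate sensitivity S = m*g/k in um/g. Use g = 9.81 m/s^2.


Step 1: Convert mass: m = 0.956 mg = 9.56e-07 kg
Step 2: S = m * g / k = 9.56e-07 * 9.81 / 70.3
Step 3: S = 1.33e-07 m/g
Step 4: Convert to um/g: S = 0.133 um/g


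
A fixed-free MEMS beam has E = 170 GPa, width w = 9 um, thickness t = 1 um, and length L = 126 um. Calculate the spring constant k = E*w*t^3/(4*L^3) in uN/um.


Step 1: Convert E to consistent units (1 GPa = 1000 uN/um^2).
E = 170 GPa = 170000 uN/um^2
Step 2: Compute t^3 = 1^3 = 1
Step 3: Compute L^3 = 126^3 = 2000376
Step 4: k = 170000 * 9 * 1 / (4 * 2000376)
k = 0.1912 uN/um


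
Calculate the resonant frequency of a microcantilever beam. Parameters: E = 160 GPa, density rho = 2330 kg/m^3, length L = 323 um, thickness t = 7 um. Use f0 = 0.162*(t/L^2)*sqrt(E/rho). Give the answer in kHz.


Step 1: Convert units to SI.
t_SI = 7e-6 m, L_SI = 323e-6 m
Step 2: Calculate sqrt(E/rho).
sqrt(160e9 / 2330) = 8286.71 m/s
Step 3: Compute f0.
f0 = 0.162 * 7e-6 / (323e-6)^2 * 8286.71 = 90072.1 Hz = 90.07 kHz


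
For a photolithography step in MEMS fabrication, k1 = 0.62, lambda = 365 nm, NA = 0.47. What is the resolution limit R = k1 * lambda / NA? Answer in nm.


Step 1: Identify values: k1 = 0.62, lambda = 365 nm, NA = 0.47
Step 2: R = k1 * lambda / NA
R = 0.62 * 365 / 0.47
R = 481.5 nm


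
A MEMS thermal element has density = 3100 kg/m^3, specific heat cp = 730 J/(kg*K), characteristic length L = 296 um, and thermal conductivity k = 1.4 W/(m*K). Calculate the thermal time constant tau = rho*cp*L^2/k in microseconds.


Step 1: Convert L to m: L = 296e-6 m
Step 2: L^2 = (296e-6)^2 = 8.7616e-08 m^2
Step 3: tau = 3100 * 730 * 8.7616e-08 / 1.4 = 1.4162500571e-01 s
Step 4: Convert to microseconds (multiply by 1e6).
tau = 141625.006 us


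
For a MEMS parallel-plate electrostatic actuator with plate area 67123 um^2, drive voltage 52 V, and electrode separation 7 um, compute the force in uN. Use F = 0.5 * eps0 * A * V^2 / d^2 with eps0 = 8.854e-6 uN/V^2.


Step 1: Identify parameters.
eps0 = 8.854e-6 uN/V^2, A = 67123 um^2, V = 52 V, d = 7 um
Step 2: Compute V^2 = 52^2 = 2704
Step 3: Compute d^2 = 7^2 = 49
Step 4: F = 0.5 * 8.854e-6 * 67123 * 2704 / 49
F = 16.398 uN


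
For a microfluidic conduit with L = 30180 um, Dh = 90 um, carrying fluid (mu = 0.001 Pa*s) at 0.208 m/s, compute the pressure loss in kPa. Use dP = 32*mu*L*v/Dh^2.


Step 1: Convert to SI: L = 30180e-6 m, Dh = 90e-6 m
Step 2: dP = 32 * 0.001 * 30180e-6 * 0.208 / (90e-6)^2
Step 3: dP = 24799.76 Pa
Step 4: Convert to kPa: dP = 24.8 kPa


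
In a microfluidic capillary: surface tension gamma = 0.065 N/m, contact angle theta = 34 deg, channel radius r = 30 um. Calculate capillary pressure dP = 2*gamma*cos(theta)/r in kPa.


Step 1: cos(34 deg) = 0.829
Step 2: Convert r to m: r = 30e-6 m
Step 3: dP = 2 * 0.065 * 0.829 / 30e-6 = 3592.3 Pa
Step 4: Convert Pa to kPa (divide by 1000).
dP = 3.59 kPa


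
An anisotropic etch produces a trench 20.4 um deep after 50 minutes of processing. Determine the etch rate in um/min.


Step 1: Etch rate = depth / time
Step 2: rate = 20.4 / 50
rate = 0.408 um/min


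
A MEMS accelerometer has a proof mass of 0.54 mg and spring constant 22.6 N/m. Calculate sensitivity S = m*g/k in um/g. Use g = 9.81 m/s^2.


Step 1: Convert mass: m = 0.54 mg = 5.40e-07 kg
Step 2: S = m * g / k = 5.40e-07 * 9.81 / 22.6
Step 3: S = 2.34e-07 m/g
Step 4: Convert to um/g: S = 0.234 um/g


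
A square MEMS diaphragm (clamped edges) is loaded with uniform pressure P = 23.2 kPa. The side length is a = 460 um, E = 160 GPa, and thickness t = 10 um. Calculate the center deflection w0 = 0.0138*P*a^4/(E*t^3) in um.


Step 1: Convert pressure to compatible units (E is in GPa, so P in GPa).
P = 23.2 kPa = 23.2e-6 GPa
Step 2: Compute numerator: 0.0138 * P * a^4.
a^4 = 460^4 = 44774560000
numerator = 0.0138 * 23.2e-6 * 44774560000 = 1.4335e+04
Step 3: Compute denominator: E * t^3 = 160 * 10^3 = 160000
Step 4: w0 = numerator / denominator = 1.4335e+04 / 160000 = 0.0896 um


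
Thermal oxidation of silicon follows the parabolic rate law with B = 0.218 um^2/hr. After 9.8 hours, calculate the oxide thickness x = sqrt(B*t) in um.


Step 1: Compute B*t = 0.218 * 9.8 = 2.1364
Step 2: x = sqrt(2.1364)
x = 1.462 um


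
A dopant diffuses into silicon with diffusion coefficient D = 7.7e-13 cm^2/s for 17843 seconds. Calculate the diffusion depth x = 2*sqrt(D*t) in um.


Step 1: Compute D*t = 7.7e-13 * 17843 = 1.373911e-08 cm^2
Step 2: sqrt(D*t) = 1.17214e-04 cm
Step 3: x = 2 * 1.17214e-04 cm = 2.34428e-04 cm
Step 4: Convert to um (1 cm = 1e4 um): x = 2.344 um


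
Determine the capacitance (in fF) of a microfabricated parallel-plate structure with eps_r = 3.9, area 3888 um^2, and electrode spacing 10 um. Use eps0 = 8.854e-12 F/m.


Step 1: Convert area to m^2: A = 3888e-12 m^2
Step 2: Convert gap to m: d = 10e-6 m
Step 3: C = eps0 * eps_r * A / d
C = 8.854e-12 * 3.9 * 3888e-12 / 10e-6
Step 4: Convert to fF (multiply by 1e15).
C = 13.43 fF


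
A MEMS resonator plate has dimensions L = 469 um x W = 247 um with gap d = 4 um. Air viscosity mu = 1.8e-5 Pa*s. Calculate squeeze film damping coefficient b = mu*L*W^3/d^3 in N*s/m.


Step 1: Convert to SI.
L = 469e-6 m, W = 247e-6 m, d = 4e-6 m
Step 2: W^3 = (247e-6)^3 = 1.51e-11 m^3
Step 3: d^3 = (4e-6)^3 = 6.40e-17 m^3
Step 4: b = 1.8e-5 * 469e-6 * 1.51e-11 / 6.40e-17
b = 1.99e-03 N*s/m


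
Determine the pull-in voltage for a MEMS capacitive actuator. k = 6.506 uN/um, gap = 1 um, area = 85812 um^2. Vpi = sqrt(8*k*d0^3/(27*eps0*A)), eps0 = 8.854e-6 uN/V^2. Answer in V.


Step 1: Compute numerator: 8 * k * d0^3 = 8 * 6.506 * 1^3 = 52.048
Step 2: Compute denominator: 27 * eps0 * A = 27 * 8.854e-6 * 85812 = 20.514045
Step 3: Vpi = sqrt(52.048 / 20.514045)
Vpi = 1.59 V


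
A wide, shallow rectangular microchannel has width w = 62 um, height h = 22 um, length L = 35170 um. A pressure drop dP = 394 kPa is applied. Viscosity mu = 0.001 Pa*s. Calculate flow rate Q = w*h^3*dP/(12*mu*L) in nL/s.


Step 1: Convert all dimensions to SI (meters).
w = 62e-6 m, h = 22e-6 m, L = 35170e-6 m, dP = 394e3 Pa
Step 2: Q = w * h^3 * dP / (12 * mu * L)
Q = 62e-6 * (22e-6)^3 * 394e3 / (12 * 0.001 * 35170e-6) = 6.1631443e-10 m^3/s
Step 3: Convert Q from m^3/s to nL/s (1 m^3 = 1e12 nL, so multiply by 1e12).
Q = 616.314 nL/s


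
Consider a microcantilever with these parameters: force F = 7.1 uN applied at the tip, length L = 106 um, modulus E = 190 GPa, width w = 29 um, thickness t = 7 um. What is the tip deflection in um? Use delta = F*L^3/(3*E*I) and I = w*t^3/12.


Step 1: Calculate the second moment of area.
I = w * t^3 / 12 = 29 * 7^3 / 12 = 828.9167 um^4
Step 2: Convert E to consistent units (1 GPa = 1000 uN/um^2).
E = 190 GPa = 190000 uN/um^2
Step 3: Calculate tip deflection.
delta = F * L^3 / (3 * E * I)
delta = 7.1 * 106^3 / (3 * 190000 * 828.9167)
delta = 0.0179 um


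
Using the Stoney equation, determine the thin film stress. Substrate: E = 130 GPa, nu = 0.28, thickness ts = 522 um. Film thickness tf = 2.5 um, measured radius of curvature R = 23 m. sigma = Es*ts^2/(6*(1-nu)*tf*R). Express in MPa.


Step 1: Compute numerator: Es * ts^2 = 130 * 522^2 = 35422920 (GPa*um^2)
Step 2: Compute denominator (R in um): 6*(1-nu)*tf*R = 6*0.72*2.5*23e6 = 248400000.0 (um^2)
Step 3: sigma (GPa) = 35422920 / 248400000.0 = 1.42604e-01 GPa
Step 4: Convert to MPa (x1000): sigma = 142.6 MPa


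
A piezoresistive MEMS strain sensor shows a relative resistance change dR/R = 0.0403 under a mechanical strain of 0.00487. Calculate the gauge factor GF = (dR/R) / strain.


Step 1: Identify values.
dR/R = 0.0403, strain = 0.00487
Step 2: GF = (dR/R) / strain = 0.0403 / 0.00487
GF = 8.3


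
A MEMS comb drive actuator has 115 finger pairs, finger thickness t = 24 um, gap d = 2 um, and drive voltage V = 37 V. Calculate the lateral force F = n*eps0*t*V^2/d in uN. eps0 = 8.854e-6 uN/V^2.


Step 1: Parameters: n=115, eps0=8.854e-6 uN/V^2, t=24 um, V=37 V, d=2 um
Step 2: V^2 = 1369
Step 3: F = 115 * 8.854e-6 * 24 * 1369 / 2
F = 16.727 uN


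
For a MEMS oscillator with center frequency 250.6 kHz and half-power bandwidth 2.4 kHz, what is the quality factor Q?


Step 1: Q = f0 / bandwidth
Step 2: Q = 250.6 / 2.4
Q = 104.4


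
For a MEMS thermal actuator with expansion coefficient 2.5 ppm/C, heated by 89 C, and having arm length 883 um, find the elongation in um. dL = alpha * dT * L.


Step 1: Convert CTE: alpha = 2.5 ppm/C = 2.5e-6 /C
Step 2: dL = 2.5e-6 * 89 * 883
dL = 0.1965 um


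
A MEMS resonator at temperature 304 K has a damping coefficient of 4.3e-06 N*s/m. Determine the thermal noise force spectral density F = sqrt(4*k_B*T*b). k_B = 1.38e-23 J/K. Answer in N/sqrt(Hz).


Step 1: Compute 4 * k_B * T * b
= 4 * 1.38e-23 * 304 * 4.3e-06
= 7.2157e-26 N^2/Hz
Step 2: F_noise = sqrt(7.2157e-26)
F_noise = 2.69e-13 N/sqrt(Hz)


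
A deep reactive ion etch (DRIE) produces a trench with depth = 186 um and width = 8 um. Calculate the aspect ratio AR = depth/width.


Step 1: AR = depth / width
Step 2: AR = 186 / 8
AR = 23.3


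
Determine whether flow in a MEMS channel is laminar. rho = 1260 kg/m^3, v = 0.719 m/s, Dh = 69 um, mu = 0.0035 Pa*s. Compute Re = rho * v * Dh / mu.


Step 1: Convert Dh to meters: Dh = 69e-6 m
Step 2: Re = rho * v * Dh / mu
Re = 1260 * 0.719 * 69e-6 / 0.0035
Re = 17.86
Since Re = 17.86 is below ~2300, the flow is laminar.


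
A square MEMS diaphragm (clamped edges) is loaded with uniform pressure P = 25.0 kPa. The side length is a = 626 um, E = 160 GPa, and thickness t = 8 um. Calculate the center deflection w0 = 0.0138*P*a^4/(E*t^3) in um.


Step 1: Convert pressure to compatible units (E is in GPa, so P in GPa).
P = 25.0 kPa = 25.0e-6 GPa
Step 2: Compute numerator: 0.0138 * P * a^4.
a^4 = 626^4 = 153566799376
numerator = 0.0138 * 25.0e-6 * 153566799376 = 5.29805e+04
Step 3: Compute denominator: E * t^3 = 160 * 8^3 = 81920
Step 4: w0 = numerator / denominator = 5.29805e+04 / 81920 = 0.6467 um


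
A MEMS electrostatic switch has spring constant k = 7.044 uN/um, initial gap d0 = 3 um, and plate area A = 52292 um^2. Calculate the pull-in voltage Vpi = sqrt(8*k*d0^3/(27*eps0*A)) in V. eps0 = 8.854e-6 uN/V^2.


Step 1: Compute numerator: 8 * k * d0^3 = 8 * 7.044 * 3^3 = 1521.504
Step 2: Compute denominator: 27 * eps0 * A = 27 * 8.854e-6 * 52292 = 12.500821
Step 3: Vpi = sqrt(1521.504 / 12.500821)
Vpi = 11.03 V


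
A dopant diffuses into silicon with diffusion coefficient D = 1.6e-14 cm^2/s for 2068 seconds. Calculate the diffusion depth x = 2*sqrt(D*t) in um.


Step 1: Compute D*t = 1.6e-14 * 2068 = 3.3088e-11 cm^2
Step 2: sqrt(D*t) = 5.7522e-06 cm
Step 3: x = 2 * 5.7522e-06 cm = 1.15044e-05 cm
Step 4: Convert to um (1 cm = 1e4 um): x = 0.115 um


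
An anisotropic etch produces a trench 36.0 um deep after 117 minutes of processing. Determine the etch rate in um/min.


Step 1: Etch rate = depth / time
Step 2: rate = 36.0 / 117
rate = 0.308 um/min


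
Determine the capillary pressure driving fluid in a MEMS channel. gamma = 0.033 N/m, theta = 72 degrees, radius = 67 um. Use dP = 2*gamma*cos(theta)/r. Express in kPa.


Step 1: cos(72 deg) = 0.309
Step 2: Convert r to m: r = 67e-6 m
Step 3: dP = 2 * 0.033 * 0.309 / 67e-6 = 304.4 Pa
Step 4: Convert Pa to kPa (divide by 1000).
dP = 0.3 kPa


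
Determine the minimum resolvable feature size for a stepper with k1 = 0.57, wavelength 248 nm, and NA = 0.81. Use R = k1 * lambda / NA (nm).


Step 1: Identify values: k1 = 0.57, lambda = 248 nm, NA = 0.81
Step 2: R = k1 * lambda / NA
R = 0.57 * 248 / 0.81
R = 174.5 nm


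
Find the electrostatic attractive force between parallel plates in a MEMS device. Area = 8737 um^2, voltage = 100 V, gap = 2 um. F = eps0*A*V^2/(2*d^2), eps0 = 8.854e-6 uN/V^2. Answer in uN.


Step 1: Identify parameters.
eps0 = 8.854e-6 uN/V^2, A = 8737 um^2, V = 100 V, d = 2 um
Step 2: Compute V^2 = 100^2 = 10000
Step 3: Compute d^2 = 2^2 = 4
Step 4: F = 0.5 * 8.854e-6 * 8737 * 10000 / 4
F = 96.697 uN


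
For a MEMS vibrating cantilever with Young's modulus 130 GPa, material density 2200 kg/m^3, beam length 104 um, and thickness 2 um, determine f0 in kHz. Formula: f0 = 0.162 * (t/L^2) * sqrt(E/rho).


Step 1: Convert units to SI.
t_SI = 2e-6 m, L_SI = 104e-6 m
Step 2: Calculate sqrt(E/rho).
sqrt(130e9 / 2200) = 7687.06 m/s
Step 3: Compute f0.
f0 = 0.162 * 2e-6 / (104e-6)^2 * 7687.06 = 230270.7 Hz = 230.27 kHz


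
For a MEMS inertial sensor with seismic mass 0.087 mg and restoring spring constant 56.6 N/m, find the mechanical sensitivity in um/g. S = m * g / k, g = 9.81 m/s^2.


Step 1: Convert mass: m = 0.087 mg = 8.70e-08 kg
Step 2: S = m * g / k = 8.70e-08 * 9.81 / 56.6
Step 3: S = 1.51e-08 m/g
Step 4: Convert to um/g: S = 0.015 um/g


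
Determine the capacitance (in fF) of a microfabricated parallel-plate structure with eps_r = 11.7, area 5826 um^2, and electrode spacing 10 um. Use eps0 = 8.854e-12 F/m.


Step 1: Convert area to m^2: A = 5826e-12 m^2
Step 2: Convert gap to m: d = 10e-6 m
Step 3: C = eps0 * eps_r * A / d
C = 8.854e-12 * 11.7 * 5826e-12 / 10e-6
Step 4: Convert to fF (multiply by 1e15).
C = 60.35 fF


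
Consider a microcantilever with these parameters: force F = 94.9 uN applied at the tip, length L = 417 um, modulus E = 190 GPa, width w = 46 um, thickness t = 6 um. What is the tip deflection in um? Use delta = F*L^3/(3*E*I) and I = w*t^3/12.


Step 1: Calculate the second moment of area.
I = w * t^3 / 12 = 46 * 6^3 / 12 = 828.0 um^4
Step 2: Convert E to consistent units (1 GPa = 1000 uN/um^2).
E = 190 GPa = 190000 uN/um^2
Step 3: Calculate tip deflection.
delta = F * L^3 / (3 * E * I)
delta = 94.9 * 417^3 / (3 * 190000 * 828.0)
delta = 14.5804 um


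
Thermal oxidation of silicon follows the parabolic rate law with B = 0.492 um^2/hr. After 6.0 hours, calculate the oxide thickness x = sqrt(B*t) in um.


Step 1: Compute B*t = 0.492 * 6.0 = 2.952
Step 2: x = sqrt(2.952)
x = 1.718 um


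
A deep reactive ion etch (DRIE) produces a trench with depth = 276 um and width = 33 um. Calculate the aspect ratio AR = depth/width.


Step 1: AR = depth / width
Step 2: AR = 276 / 33
AR = 8.4


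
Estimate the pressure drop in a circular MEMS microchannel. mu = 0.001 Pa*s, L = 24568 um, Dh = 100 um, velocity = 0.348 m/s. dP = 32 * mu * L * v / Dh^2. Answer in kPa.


Step 1: Convert to SI: L = 24568e-6 m, Dh = 100e-6 m
Step 2: dP = 32 * 0.001 * 24568e-6 * 0.348 / (100e-6)^2
Step 3: dP = 27358.92 Pa
Step 4: Convert to kPa: dP = 27.36 kPa


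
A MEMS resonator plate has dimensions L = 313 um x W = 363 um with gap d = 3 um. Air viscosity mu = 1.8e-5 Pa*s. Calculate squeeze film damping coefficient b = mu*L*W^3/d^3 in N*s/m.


Step 1: Convert to SI.
L = 313e-6 m, W = 363e-6 m, d = 3e-6 m
Step 2: W^3 = (363e-6)^3 = 4.78e-11 m^3
Step 3: d^3 = (3e-6)^3 = 2.70e-17 m^3
Step 4: b = 1.8e-5 * 313e-6 * 4.78e-11 / 2.70e-17
b = 9.98e-03 N*s/m


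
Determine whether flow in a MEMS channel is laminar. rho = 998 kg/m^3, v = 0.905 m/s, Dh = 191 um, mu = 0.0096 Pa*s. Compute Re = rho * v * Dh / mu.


Step 1: Convert Dh to meters: Dh = 191e-6 m
Step 2: Re = rho * v * Dh / mu
Re = 998 * 0.905 * 191e-6 / 0.0096
Re = 17.97
Since Re = 17.97 is below ~2300, the flow is laminar.


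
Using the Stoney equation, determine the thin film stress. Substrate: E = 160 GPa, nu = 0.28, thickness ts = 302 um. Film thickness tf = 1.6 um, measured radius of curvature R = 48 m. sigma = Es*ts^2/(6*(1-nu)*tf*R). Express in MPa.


Step 1: Compute numerator: Es * ts^2 = 160 * 302^2 = 14592640 (GPa*um^2)
Step 2: Compute denominator (R in um): 6*(1-nu)*tf*R = 6*0.72*1.6*48e6 = 331776000.0 (um^2)
Step 3: sigma (GPa) = 14592640 / 331776000.0 = 4.3983e-02 GPa
Step 4: Convert to MPa (x1000): sigma = 44.0 MPa


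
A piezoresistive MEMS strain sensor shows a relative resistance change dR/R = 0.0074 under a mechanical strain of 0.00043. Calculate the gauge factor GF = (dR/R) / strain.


Step 1: Identify values.
dR/R = 0.0074, strain = 0.00043
Step 2: GF = (dR/R) / strain = 0.0074 / 0.00043
GF = 17.2


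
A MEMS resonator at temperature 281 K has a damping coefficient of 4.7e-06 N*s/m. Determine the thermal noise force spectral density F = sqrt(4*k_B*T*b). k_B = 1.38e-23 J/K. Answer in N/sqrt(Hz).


Step 1: Compute 4 * k_B * T * b
= 4 * 1.38e-23 * 281 * 4.7e-06
= 7.2903e-26 N^2/Hz
Step 2: F_noise = sqrt(7.2903e-26)
F_noise = 2.70e-13 N/sqrt(Hz)


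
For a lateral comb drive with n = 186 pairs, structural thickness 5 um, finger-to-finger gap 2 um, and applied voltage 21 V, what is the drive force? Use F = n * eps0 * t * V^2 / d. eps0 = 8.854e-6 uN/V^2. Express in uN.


Step 1: Parameters: n=186, eps0=8.854e-6 uN/V^2, t=5 um, V=21 V, d=2 um
Step 2: V^2 = 441
Step 3: F = 186 * 8.854e-6 * 5 * 441 / 2
F = 1.816 uN


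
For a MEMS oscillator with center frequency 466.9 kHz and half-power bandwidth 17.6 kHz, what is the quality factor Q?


Step 1: Q = f0 / bandwidth
Step 2: Q = 466.9 / 17.6
Q = 26.5


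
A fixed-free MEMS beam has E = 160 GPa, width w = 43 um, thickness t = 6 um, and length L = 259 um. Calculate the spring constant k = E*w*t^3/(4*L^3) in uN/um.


Step 1: Convert E to consistent units (1 GPa = 1000 uN/um^2).
E = 160 GPa = 160000 uN/um^2
Step 2: Compute t^3 = 6^3 = 216
Step 3: Compute L^3 = 259^3 = 17373979
Step 4: k = 160000 * 43 * 216 / (4 * 17373979)
k = 21.3837 uN/um


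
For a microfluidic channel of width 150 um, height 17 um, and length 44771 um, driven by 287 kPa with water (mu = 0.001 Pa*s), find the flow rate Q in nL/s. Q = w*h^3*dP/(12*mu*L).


Step 1: Convert all dimensions to SI (meters).
w = 150e-6 m, h = 17e-6 m, L = 44771e-6 m, dP = 287e3 Pa
Step 2: Q = w * h^3 * dP / (12 * mu * L)
Q = 150e-6 * (17e-6)^3 * 287e3 / (12 * 0.001 * 44771e-6) = 3.9367866e-10 m^3/s
Step 3: Convert Q from m^3/s to nL/s (1 m^3 = 1e12 nL, so multiply by 1e12).
Q = 393.679 nL/s


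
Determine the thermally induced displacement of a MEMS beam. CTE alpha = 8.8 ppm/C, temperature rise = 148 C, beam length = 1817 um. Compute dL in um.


Step 1: Convert CTE: alpha = 8.8 ppm/C = 8.8e-6 /C
Step 2: dL = 8.8e-6 * 148 * 1817
dL = 2.3665 um


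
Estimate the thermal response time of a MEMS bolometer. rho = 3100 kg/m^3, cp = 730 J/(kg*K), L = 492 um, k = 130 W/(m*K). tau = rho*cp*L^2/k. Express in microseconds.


Step 1: Convert L to m: L = 492e-6 m
Step 2: L^2 = (492e-6)^2 = 2.42064e-07 m^2
Step 3: tau = 3100 * 730 * 2.42064e-07 / 130 = 4.21377563e-03 s
Step 4: Convert to microseconds (multiply by 1e6).
tau = 4213.776 us


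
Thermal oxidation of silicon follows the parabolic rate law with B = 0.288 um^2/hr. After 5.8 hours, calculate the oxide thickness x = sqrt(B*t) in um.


Step 1: Compute B*t = 0.288 * 5.8 = 1.6704
Step 2: x = sqrt(1.6704)
x = 1.292 um


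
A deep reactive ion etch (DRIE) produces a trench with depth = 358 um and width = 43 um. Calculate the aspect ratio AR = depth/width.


Step 1: AR = depth / width
Step 2: AR = 358 / 43
AR = 8.3


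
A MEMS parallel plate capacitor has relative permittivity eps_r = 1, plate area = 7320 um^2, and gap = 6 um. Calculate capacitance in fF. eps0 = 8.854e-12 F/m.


Step 1: Convert area to m^2: A = 7320e-12 m^2
Step 2: Convert gap to m: d = 6e-6 m
Step 3: C = eps0 * eps_r * A / d
C = 8.854e-12 * 1 * 7320e-12 / 6e-6
Step 4: Convert to fF (multiply by 1e15).
C = 10.8 fF


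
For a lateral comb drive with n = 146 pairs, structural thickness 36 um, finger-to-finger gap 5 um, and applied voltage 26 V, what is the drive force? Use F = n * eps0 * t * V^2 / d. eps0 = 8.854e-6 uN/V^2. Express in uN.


Step 1: Parameters: n=146, eps0=8.854e-6 uN/V^2, t=36 um, V=26 V, d=5 um
Step 2: V^2 = 676
Step 3: F = 146 * 8.854e-6 * 36 * 676 / 5
F = 6.292 uN


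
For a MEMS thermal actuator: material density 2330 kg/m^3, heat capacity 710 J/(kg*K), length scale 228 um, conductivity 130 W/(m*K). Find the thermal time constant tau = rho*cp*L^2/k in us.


Step 1: Convert L to m: L = 228e-6 m
Step 2: L^2 = (228e-6)^2 = 5.1984e-08 m^2
Step 3: tau = 2330 * 710 * 5.1984e-08 / 130 = 6.6151639e-04 s
Step 4: Convert to microseconds (multiply by 1e6).
tau = 661.516 us


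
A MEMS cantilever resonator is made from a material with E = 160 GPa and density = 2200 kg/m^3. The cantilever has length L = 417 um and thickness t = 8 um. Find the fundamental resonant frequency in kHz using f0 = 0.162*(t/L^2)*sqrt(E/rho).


Step 1: Convert units to SI.
t_SI = 8e-6 m, L_SI = 417e-6 m
Step 2: Calculate sqrt(E/rho).
sqrt(160e9 / 2200) = 8528.03 m/s
Step 3: Compute f0.
f0 = 0.162 * 8e-6 / (417e-6)^2 * 8528.03 = 63559.7 Hz = 63.56 kHz


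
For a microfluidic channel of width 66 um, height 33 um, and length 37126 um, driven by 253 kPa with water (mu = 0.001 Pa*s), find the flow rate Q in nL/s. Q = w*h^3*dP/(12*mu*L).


Step 1: Convert all dimensions to SI (meters).
w = 66e-6 m, h = 33e-6 m, L = 37126e-6 m, dP = 253e3 Pa
Step 2: Q = w * h^3 * dP / (12 * mu * L)
Q = 66e-6 * (33e-6)^3 * 253e3 / (12 * 0.001 * 37126e-6) = 1.34693572e-09 m^3/s
Step 3: Convert Q from m^3/s to nL/s (1 m^3 = 1e12 nL, so multiply by 1e12).
Q = 1346.936 nL/s


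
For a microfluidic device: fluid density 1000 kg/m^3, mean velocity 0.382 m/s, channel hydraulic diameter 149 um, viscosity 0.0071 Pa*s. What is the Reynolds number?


Step 1: Convert Dh to meters: Dh = 149e-6 m
Step 2: Re = rho * v * Dh / mu
Re = 1000 * 0.382 * 149e-6 / 0.0071
Re = 8.017


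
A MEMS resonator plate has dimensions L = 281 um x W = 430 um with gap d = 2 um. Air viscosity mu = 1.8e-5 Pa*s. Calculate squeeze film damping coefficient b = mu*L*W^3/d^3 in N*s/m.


Step 1: Convert to SI.
L = 281e-6 m, W = 430e-6 m, d = 2e-6 m
Step 2: W^3 = (430e-6)^3 = 7.95e-11 m^3
Step 3: d^3 = (2e-6)^3 = 8.00e-18 m^3
Step 4: b = 1.8e-5 * 281e-6 * 7.95e-11 / 8.00e-18
b = 5.03e-02 N*s/m


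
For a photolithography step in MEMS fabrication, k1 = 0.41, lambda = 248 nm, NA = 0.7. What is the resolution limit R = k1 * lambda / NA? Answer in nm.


Step 1: Identify values: k1 = 0.41, lambda = 248 nm, NA = 0.7
Step 2: R = k1 * lambda / NA
R = 0.41 * 248 / 0.7
R = 145.3 nm


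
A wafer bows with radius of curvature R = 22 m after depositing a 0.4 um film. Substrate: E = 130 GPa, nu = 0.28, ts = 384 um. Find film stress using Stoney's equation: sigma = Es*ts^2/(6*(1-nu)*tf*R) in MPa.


Step 1: Compute numerator: Es * ts^2 = 130 * 384^2 = 19169280 (GPa*um^2)
Step 2: Compute denominator (R in um): 6*(1-nu)*tf*R = 6*0.72*0.4*22e6 = 38016000.0 (um^2)
Step 3: sigma (GPa) = 19169280 / 38016000.0 = 5.04242e-01 GPa
Step 4: Convert to MPa (x1000): sigma = 504.2 MPa


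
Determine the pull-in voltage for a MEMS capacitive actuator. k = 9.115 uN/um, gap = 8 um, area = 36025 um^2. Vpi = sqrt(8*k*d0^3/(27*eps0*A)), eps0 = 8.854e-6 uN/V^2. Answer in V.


Step 1: Compute numerator: 8 * k * d0^3 = 8 * 9.115 * 8^3 = 37335.04
Step 2: Compute denominator: 27 * eps0 * A = 27 * 8.854e-6 * 36025 = 8.612064
Step 3: Vpi = sqrt(37335.04 / 8.612064)
Vpi = 65.84 V


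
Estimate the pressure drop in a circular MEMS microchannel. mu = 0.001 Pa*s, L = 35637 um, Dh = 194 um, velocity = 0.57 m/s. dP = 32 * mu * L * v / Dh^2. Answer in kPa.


Step 1: Convert to SI: L = 35637e-6 m, Dh = 194e-6 m
Step 2: dP = 32 * 0.001 * 35637e-6 * 0.57 / (194e-6)^2
Step 3: dP = 17271.20 Pa
Step 4: Convert to kPa: dP = 17.27 kPa


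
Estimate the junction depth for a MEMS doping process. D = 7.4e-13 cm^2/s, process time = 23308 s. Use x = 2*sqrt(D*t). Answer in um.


Step 1: Compute D*t = 7.4e-13 * 23308 = 1.724792e-08 cm^2
Step 2: sqrt(D*t) = 1.31331e-04 cm
Step 3: x = 2 * 1.31331e-04 cm = 2.62662e-04 cm
Step 4: Convert to um (1 cm = 1e4 um): x = 2.627 um


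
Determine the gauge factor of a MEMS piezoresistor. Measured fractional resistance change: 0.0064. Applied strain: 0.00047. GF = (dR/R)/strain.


Step 1: Identify values.
dR/R = 0.0064, strain = 0.00047
Step 2: GF = (dR/R) / strain = 0.0064 / 0.00047
GF = 13.6


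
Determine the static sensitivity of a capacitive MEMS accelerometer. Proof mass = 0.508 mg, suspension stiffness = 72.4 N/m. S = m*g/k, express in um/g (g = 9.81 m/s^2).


Step 1: Convert mass: m = 0.508 mg = 5.08e-07 kg
Step 2: S = m * g / k = 5.08e-07 * 9.81 / 72.4
Step 3: S = 6.88e-08 m/g
Step 4: Convert to um/g: S = 0.069 um/g


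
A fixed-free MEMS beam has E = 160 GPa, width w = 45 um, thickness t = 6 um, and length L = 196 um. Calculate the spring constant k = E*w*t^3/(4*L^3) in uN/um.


Step 1: Convert E to consistent units (1 GPa = 1000 uN/um^2).
E = 160 GPa = 160000 uN/um^2
Step 2: Compute t^3 = 6^3 = 216
Step 3: Compute L^3 = 196^3 = 7529536
Step 4: k = 160000 * 45 * 216 / (4 * 7529536)
k = 51.6366 uN/um


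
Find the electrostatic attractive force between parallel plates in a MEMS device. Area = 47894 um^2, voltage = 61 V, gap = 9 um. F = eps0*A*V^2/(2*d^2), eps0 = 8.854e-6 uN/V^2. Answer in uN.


Step 1: Identify parameters.
eps0 = 8.854e-6 uN/V^2, A = 47894 um^2, V = 61 V, d = 9 um
Step 2: Compute V^2 = 61^2 = 3721
Step 3: Compute d^2 = 9^2 = 81
Step 4: F = 0.5 * 8.854e-6 * 47894 * 3721 / 81
F = 9.74 uN


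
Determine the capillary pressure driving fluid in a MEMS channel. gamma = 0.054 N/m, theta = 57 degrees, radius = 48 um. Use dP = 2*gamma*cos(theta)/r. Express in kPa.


Step 1: cos(57 deg) = 0.5446
Step 2: Convert r to m: r = 48e-6 m
Step 3: dP = 2 * 0.054 * 0.5446 / 48e-6 = 1225.4 Pa
Step 4: Convert Pa to kPa (divide by 1000).
dP = 1.23 kPa


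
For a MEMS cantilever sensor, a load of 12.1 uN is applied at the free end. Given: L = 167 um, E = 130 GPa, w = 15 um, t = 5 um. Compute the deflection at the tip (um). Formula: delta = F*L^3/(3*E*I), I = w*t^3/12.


Step 1: Calculate the second moment of area.
I = w * t^3 / 12 = 15 * 5^3 / 12 = 156.25 um^4
Step 2: Convert E to consistent units (1 GPa = 1000 uN/um^2).
E = 130 GPa = 130000 uN/um^2
Step 3: Calculate tip deflection.
delta = F * L^3 / (3 * E * I)
delta = 12.1 * 167^3 / (3 * 130000 * 156.25)
delta = 0.9248 um


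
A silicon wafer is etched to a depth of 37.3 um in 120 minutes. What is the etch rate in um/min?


Step 1: Etch rate = depth / time
Step 2: rate = 37.3 / 120
rate = 0.311 um/min


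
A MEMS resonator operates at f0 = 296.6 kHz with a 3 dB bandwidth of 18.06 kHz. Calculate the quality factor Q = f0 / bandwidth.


Step 1: Q = f0 / bandwidth
Step 2: Q = 296.6 / 18.06
Q = 16.4


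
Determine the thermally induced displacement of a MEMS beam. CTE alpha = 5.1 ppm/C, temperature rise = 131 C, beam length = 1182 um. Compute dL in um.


Step 1: Convert CTE: alpha = 5.1 ppm/C = 5.1e-6 /C
Step 2: dL = 5.1e-6 * 131 * 1182
dL = 0.7897 um


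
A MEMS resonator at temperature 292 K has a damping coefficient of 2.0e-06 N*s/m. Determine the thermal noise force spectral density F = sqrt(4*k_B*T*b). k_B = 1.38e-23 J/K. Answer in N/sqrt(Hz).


Step 1: Compute 4 * k_B * T * b
= 4 * 1.38e-23 * 292 * 2.0e-06
= 3.2237e-26 N^2/Hz
Step 2: F_noise = sqrt(3.2237e-26)
F_noise = 1.80e-13 N/sqrt(Hz)


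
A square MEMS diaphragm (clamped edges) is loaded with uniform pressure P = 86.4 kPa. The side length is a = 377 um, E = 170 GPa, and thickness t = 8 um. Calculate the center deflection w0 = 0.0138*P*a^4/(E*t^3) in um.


Step 1: Convert pressure to compatible units (E is in GPa, so P in GPa).
P = 86.4 kPa = 86.4e-6 GPa
Step 2: Compute numerator: 0.0138 * P * a^4.
a^4 = 377^4 = 20200652641
numerator = 0.0138 * 86.4e-6 * 20200652641 = 2.40856e+04
Step 3: Compute denominator: E * t^3 = 170 * 8^3 = 87040
Step 4: w0 = numerator / denominator = 2.40856e+04 / 87040 = 0.2767 um


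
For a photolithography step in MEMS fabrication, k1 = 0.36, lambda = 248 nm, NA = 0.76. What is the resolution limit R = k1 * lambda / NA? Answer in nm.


Step 1: Identify values: k1 = 0.36, lambda = 248 nm, NA = 0.76
Step 2: R = k1 * lambda / NA
R = 0.36 * 248 / 0.76
R = 117.5 nm


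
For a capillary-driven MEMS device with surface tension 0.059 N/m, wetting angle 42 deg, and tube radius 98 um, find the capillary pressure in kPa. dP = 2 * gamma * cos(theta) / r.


Step 1: cos(42 deg) = 0.7431
Step 2: Convert r to m: r = 98e-6 m
Step 3: dP = 2 * 0.059 * 0.7431 / 98e-6 = 894.8 Pa
Step 4: Convert Pa to kPa (divide by 1000).
dP = 0.89 kPa


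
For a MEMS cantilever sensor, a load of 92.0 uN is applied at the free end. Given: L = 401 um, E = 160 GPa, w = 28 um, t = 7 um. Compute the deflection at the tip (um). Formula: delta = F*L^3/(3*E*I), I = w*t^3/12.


Step 1: Calculate the second moment of area.
I = w * t^3 / 12 = 28 * 7^3 / 12 = 800.3333 um^4
Step 2: Convert E to consistent units (1 GPa = 1000 uN/um^2).
E = 160 GPa = 160000 uN/um^2
Step 3: Calculate tip deflection.
delta = F * L^3 / (3 * E * I)
delta = 92.0 * 401^3 / (3 * 160000 * 800.3333)
delta = 15.4422 um


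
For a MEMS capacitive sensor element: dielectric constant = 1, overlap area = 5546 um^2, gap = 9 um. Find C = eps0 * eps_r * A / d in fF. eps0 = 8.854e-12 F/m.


Step 1: Convert area to m^2: A = 5546e-12 m^2
Step 2: Convert gap to m: d = 9e-6 m
Step 3: C = eps0 * eps_r * A / d
C = 8.854e-12 * 1 * 5546e-12 / 9e-6
Step 4: Convert to fF (multiply by 1e15).
C = 5.46 fF


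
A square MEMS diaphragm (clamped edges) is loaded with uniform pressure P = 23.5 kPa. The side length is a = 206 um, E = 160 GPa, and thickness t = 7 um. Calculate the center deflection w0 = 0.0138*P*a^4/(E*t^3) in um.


Step 1: Convert pressure to compatible units (E is in GPa, so P in GPa).
P = 23.5 kPa = 23.5e-6 GPa
Step 2: Compute numerator: 0.0138 * P * a^4.
a^4 = 206^4 = 1800814096
numerator = 0.0138 * 23.5e-6 * 1800814096 = 5.84e+02
Step 3: Compute denominator: E * t^3 = 160 * 7^3 = 54880
Step 4: w0 = numerator / denominator = 5.84e+02 / 54880 = 0.0106 um


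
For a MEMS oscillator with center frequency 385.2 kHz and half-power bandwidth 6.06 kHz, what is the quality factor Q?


Step 1: Q = f0 / bandwidth
Step 2: Q = 385.2 / 6.06
Q = 63.6


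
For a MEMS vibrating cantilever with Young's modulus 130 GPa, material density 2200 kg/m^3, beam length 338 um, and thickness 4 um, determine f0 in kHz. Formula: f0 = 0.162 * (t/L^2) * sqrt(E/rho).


Step 1: Convert units to SI.
t_SI = 4e-6 m, L_SI = 338e-6 m
Step 2: Calculate sqrt(E/rho).
sqrt(130e9 / 2200) = 7687.06 m/s
Step 3: Compute f0.
f0 = 0.162 * 4e-6 / (338e-6)^2 * 7687.06 = 43601.5 Hz = 43.6 kHz


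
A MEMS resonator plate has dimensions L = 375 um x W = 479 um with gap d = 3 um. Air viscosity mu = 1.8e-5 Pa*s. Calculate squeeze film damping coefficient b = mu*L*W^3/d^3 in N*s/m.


Step 1: Convert to SI.
L = 375e-6 m, W = 479e-6 m, d = 3e-6 m
Step 2: W^3 = (479e-6)^3 = 1.10e-10 m^3
Step 3: d^3 = (3e-6)^3 = 2.70e-17 m^3
Step 4: b = 1.8e-5 * 375e-6 * 1.10e-10 / 2.70e-17
b = 2.75e-02 N*s/m


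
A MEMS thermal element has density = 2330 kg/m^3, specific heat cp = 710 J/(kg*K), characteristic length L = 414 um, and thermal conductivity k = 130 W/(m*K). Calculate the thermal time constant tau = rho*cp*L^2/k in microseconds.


Step 1: Convert L to m: L = 414e-6 m
Step 2: L^2 = (414e-6)^2 = 1.71396e-07 m^2
Step 3: tau = 2330 * 710 * 1.71396e-07 / 130 = 2.18108e-03 s
Step 4: Convert to microseconds (multiply by 1e6).
tau = 2181.08 us
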